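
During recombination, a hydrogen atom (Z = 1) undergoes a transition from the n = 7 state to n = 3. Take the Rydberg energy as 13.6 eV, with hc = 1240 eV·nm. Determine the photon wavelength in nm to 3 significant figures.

1010 nm

ΔE = 13.60 × (1/3² − 1/7²) = 13.60 × 0.09070 = 1.234 eV.
λ = hc/ΔE = 1240 / 1.234 = 1010 nm.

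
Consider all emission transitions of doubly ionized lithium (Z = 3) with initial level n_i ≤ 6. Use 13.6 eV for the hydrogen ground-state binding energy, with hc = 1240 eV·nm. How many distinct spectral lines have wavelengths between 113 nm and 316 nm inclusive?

Enumerate all n_i → n_f pairs with 1 ≤ n_f < n_i ≤ 6 and compute λ = 1240 / [13.6·9·(1/n_f² − 1/n_i²)].
Lines falling in [113, 316] nm: 6→3 (121.6 nm), 5→3 (142.5 nm), 4→3 (208.4 nm), 6→4 (291.8 nm).

4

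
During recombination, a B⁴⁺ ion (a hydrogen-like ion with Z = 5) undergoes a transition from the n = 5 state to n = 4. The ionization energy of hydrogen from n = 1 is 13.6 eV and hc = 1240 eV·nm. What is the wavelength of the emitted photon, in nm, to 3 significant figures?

For Z = 5 the level energies scale as Z², so the effective Rydberg energy is 13.6 × 25 = 340.0 eV.
ΔE = 340.0 × (1/4² − 1/5²) = 340.0 × 0.02250 = 7.650 eV.
λ = hc/ΔE = 1240 / 7.650 = 162 nm.

162 nm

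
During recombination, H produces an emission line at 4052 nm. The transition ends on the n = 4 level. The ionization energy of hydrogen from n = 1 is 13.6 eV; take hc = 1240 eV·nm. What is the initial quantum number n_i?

n_i = 5

The photon energy is ΔE = hc/λ = 1240 / 4052 = 0.3060 eV.
With Z = 1, ΔE = 13.60 × (1/n_f² − 1/n_i²), so 1/n_f² − 1/n_i² = 0.02250.
With n_f = 4: 1/n_i² = 1/16 − 0.02250 = 0.04000, so n_i ≈ 5.00.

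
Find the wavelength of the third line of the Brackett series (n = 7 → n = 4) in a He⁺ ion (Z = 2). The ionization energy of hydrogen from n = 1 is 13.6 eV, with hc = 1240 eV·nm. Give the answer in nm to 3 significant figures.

The Brackett series terminates on n_f = 4; the third line has n_i = 4+3 = 7.
ΔE = 54.40 × (1/4² − 1/7²) = 2.290 eV.
λ = 1240 / 2.290 = 542 nm.

542 nm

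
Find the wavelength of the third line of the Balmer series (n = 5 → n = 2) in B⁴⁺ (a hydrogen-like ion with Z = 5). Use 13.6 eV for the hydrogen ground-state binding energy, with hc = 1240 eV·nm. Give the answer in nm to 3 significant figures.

The Balmer series terminates on n_f = 2; the third line has n_i = 2+3 = 5.
ΔE = 340.0 × (1/2² − 1/5²) = 71.40 eV.
λ = 1240 / 71.40 = 17.4 nm.

17.4 nm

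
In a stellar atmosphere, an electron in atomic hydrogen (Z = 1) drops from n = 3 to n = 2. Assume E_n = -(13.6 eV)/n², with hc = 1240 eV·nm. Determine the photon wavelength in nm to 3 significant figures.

656 nm

ΔE = 13.60 × (1/2² − 1/3²) = 13.60 × 0.1389 = 1.889 eV.
λ = hc/ΔE = 1240 / 1.889 = 656 nm.
This line belongs to the Balmer series.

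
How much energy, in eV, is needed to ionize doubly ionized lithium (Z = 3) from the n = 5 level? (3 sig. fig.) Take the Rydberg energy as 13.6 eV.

4.90 eV

E_n = −13.6 Z²/n² = −122.4/n² eV for Z = 3.
E_5 = −122.4/25 = −4.90 eV, so ionization (to E = 0) requires 4.90 eV.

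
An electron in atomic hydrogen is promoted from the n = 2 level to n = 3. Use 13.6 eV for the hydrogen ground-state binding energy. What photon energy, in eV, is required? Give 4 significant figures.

E_3 = −13.60/9 = −1.511 eV and E_2 = −13.60/4 = −3.400 eV.
The photon energy is |E_3 − E_2| = 1.889 eV.

1.889 eV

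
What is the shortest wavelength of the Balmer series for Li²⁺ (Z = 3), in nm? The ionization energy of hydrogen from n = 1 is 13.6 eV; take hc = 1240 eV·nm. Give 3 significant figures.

The Balmer series has lower level n_f = 2; the series limit corresponds to n_i → ∞.
ΔE_max = 13.6 × 9 / 2² = 30.60 eV.
λ_min = 1240 / 30.60 = 40.5 nm.

40.5 nm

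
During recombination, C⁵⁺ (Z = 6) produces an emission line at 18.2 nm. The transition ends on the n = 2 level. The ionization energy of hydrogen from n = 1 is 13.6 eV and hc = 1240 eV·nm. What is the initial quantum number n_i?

n_i = 3

The photon energy is ΔE = hc/λ = 1240 / 18.2 = 68.13 eV.
With Z = 6, ΔE = 489.6 × (1/n_f² − 1/n_i²), so 1/n_f² − 1/n_i² = 0.1392.
With n_f = 2: 1/n_i² = 1/4 − 0.1392 = 0.1108, so n_i ≈ 3.00.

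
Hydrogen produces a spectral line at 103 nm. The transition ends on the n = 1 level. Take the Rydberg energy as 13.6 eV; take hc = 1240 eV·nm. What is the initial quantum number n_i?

n_i = 3

The photon energy is ΔE = hc/λ = 1240 / 103 = 12.04 eV.
With Z = 1, ΔE = 13.60 × (1/n_f² − 1/n_i²), so 1/n_f² − 1/n_i² = 0.8852.
With n_f = 1: 1/n_i² = 1/1 − 0.8852 = 0.1148, so n_i ≈ 2.95.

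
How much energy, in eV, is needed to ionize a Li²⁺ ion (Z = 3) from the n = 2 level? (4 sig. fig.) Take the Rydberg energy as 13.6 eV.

E_n = −13.6 Z²/n² = −122.4/n² eV for Z = 3.
E_2 = −122.4/4 = −30.60 eV, so ionization (to E = 0) requires 30.60 eV.

30.60 eV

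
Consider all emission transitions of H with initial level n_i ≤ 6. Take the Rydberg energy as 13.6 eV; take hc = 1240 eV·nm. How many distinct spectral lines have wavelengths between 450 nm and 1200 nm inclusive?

Enumerate all n_i → n_f pairs with 1 ≤ n_f < n_i ≤ 6 and compute λ = 1240 / [13.6·1·(1/n_f² − 1/n_i²)].
Lines falling in [450, 1200] nm: 4→2 (486.3 nm), 3→2 (656.5 nm), 6→3 (1094 nm).

3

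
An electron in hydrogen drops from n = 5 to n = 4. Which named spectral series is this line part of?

Brackett

The series is set by the lower level: n_f = 4 is the Brackett series.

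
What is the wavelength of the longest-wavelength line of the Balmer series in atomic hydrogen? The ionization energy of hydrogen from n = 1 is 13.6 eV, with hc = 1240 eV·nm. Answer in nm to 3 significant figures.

The Balmer series terminates on n_f = 2; the first line has n_i = 2+1 = 3.
ΔE = 13.60 × (1/2² − 1/3²) = 1.889 eV.
λ = 1240 / 1.889 = 656 nm.

656 nm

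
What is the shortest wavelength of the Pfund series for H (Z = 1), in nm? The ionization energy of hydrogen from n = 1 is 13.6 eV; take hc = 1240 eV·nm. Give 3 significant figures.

The Pfund series has lower level n_f = 5; the series limit corresponds to n_i → ∞.
ΔE_max = 13.6 × 1 / 5² = 0.5440 eV.
λ_min = 1240 / 0.5440 = 2280 nm.

2280 nm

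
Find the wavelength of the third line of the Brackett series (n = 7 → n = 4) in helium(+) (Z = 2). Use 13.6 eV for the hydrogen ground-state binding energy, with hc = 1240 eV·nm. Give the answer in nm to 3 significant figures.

The Brackett series terminates on n_f = 4; the third line has n_i = 4+3 = 7.
ΔE = 54.40 × (1/4² − 1/7²) = 2.290 eV.
λ = 1240 / 2.290 = 542 nm.

542 nm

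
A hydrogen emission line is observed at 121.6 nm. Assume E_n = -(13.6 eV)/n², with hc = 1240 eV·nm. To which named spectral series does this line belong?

Lyman

ΔE = 1240/121.6 = 10.20 eV.
This matches 13.6 × (1/1² − 1/2²), so n_f = 1: the Lyman series.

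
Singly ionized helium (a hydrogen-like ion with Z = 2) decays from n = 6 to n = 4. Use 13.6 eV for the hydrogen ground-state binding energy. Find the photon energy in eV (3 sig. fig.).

The Bohr energies scale as Z², so for Z = 2: E_n = −54.40/n² eV.
E_6 = −54.40/36 = −1.511 eV and E_4 = −54.40/16 = −3.400 eV.
The photon energy is |E_6 − E_4| = 1.89 eV.

1.89 eV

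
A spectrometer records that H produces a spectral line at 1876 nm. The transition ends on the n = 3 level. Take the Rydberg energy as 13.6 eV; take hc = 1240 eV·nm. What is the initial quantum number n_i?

The photon energy is ΔE = hc/λ = 1240 / 1876 = 0.6610 eV.
With Z = 1, ΔE = 13.60 × (1/n_f² − 1/n_i²), so 1/n_f² − 1/n_i² = 0.04860.
With n_f = 3: 1/n_i² = 1/9 − 0.04860 = 0.06251, so n_i ≈ 4.00.

n_i = 4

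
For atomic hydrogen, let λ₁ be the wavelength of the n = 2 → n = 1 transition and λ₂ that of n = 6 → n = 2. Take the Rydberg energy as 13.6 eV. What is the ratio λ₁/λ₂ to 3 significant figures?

λ ∝ 1/ΔE ∝ 1/(1/n_f² − 1/n_i²), and the Z² and hc factors cancel in the ratio.
λ₁/λ₂ = (1/2² − 1/6²)/(1/1² − 1/2²) = 0.2222/0.7500 = 0.296.

0.296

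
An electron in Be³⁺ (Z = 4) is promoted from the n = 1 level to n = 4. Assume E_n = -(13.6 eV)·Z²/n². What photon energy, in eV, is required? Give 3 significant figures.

The Bohr energies scale as Z², so for Z = 4: E_n = −217.6/n² eV.
E_4 = −217.6/16 = −13.60 eV and E_1 = −217.6/1 = −217.6 eV.
The photon energy is |E_4 − E_1| = 204 eV.

204 eV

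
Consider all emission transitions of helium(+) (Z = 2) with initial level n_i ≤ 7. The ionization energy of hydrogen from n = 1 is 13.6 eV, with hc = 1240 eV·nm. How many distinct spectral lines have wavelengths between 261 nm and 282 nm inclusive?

1

Enumerate all n_i → n_f pairs with 1 ≤ n_f < n_i ≤ 7 and compute λ = 1240 / [13.6·4·(1/n_f² − 1/n_i²)].
Lines falling in [261, 282] nm: 6→3 (273.5 nm).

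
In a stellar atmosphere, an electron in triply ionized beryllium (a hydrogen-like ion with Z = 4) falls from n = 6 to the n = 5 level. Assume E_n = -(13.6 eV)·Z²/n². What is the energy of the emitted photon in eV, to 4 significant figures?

The Bohr energies scale as Z², so for Z = 4: E_n = −217.6/n² eV.
E_6 = −217.6/36 = −6.044 eV and E_5 = −217.6/25 = −8.704 eV.
The photon energy is |E_6 − E_5| = 2.660 eV.

2.660 eV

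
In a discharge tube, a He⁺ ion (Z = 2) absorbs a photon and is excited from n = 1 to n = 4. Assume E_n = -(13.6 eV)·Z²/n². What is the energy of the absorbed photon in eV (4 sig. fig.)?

The Bohr energies scale as Z², so for Z = 2: E_n = −54.40/n² eV.
E_4 = −54.40/16 = −3.400 eV and E_1 = −54.40/1 = −54.40 eV.
The photon energy is |E_4 − E_1| = 51.00 eV.

51.00 eV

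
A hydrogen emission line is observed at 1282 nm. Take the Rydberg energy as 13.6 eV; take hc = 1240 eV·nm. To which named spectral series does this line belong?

ΔE = 1240/1282 = 0.9672 eV.
This matches 13.6 × (1/3² − 1/5²), so n_f = 3: the Paschen series.

Paschen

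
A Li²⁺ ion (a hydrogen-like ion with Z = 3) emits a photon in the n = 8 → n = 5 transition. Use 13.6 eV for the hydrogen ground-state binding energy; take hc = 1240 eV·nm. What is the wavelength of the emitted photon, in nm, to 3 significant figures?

For Z = 3 the level energies scale as Z², so the effective Rydberg energy is 13.6 × 9 = 122.4 eV.
ΔE = 122.4 × (1/5² − 1/8²) = 122.4 × 0.02438 = 2.984 eV.
λ = hc/ΔE = 1240 / 2.984 = 416 nm.

416 nm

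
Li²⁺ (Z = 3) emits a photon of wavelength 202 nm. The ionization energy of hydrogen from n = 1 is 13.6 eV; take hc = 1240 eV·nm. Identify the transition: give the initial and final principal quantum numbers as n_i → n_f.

n_i = 9, n_f = 4

The photon energy is ΔE = hc/λ = 1240 / 202 = 6.139 eV.
With Z = 3, ΔE = 122.4 × (1/n_f² − 1/n_i²), so 1/n_f² − 1/n_i² = 0.05015.
Trying n_f = 4 gives 1/n_i² = 0.01235, i.e. n_i ≈ 9; this pair matches.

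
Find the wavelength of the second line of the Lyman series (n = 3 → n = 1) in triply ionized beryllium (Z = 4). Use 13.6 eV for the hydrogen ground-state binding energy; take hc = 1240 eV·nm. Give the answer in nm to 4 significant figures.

The Lyman series terminates on n_f = 1; the second line has n_i = 1+2 = 3.
ΔE = 217.6 × (1/1² − 1/3²) = 193.4 eV.
λ = 1240 / 193.4 = 6.411 nm.

6.411 nm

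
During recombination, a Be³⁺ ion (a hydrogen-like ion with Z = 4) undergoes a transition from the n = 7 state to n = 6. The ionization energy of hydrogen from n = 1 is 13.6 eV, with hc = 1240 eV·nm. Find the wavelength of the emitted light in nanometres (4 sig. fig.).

773.2 nm

For Z = 4 the level energies scale as Z², so the effective Rydberg energy is 13.6 × 16 = 217.6 eV.
ΔE = 217.6 × (1/6² − 1/7²) = 217.6 × 0.007370 = 1.604 eV.
λ = hc/ΔE = 1240 / 1.604 = 773.2 nm.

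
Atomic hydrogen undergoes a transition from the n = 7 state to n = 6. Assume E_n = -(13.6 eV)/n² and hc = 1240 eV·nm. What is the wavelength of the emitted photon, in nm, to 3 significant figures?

ΔE = 13.60 × (1/6² − 1/7²) = 13.60 × 0.007370 = 0.1002 eV.
λ = hc/ΔE = 1240 / 0.1002 = 12400 nm.

12400 nm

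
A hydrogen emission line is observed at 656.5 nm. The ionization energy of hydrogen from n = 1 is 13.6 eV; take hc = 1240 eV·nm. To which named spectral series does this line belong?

ΔE = 1240/656.5 = 1.889 eV.
This matches 13.6 × (1/2² − 1/3²), so n_f = 2: the Balmer series.

Balmer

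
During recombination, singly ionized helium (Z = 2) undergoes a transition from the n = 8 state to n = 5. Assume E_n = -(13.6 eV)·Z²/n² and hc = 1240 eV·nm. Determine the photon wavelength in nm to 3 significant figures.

For Z = 2 the level energies scale as Z², so the effective Rydberg energy is 13.6 × 4 = 54.40 eV.
ΔE = 54.40 × (1/5² − 1/8²) = 54.40 × 0.02438 = 1.326 eV.
λ = hc/ΔE = 1240 / 1.326 = 935 nm.

935 nm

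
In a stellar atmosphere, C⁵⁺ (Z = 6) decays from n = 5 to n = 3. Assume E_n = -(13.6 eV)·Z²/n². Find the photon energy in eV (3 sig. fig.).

34.8 eV

The Bohr energies scale as Z², so for Z = 6: E_n = −489.6/n² eV.
E_5 = −489.6/25 = −19.58 eV and E_3 = −489.6/9 = −54.40 eV.
The photon energy is |E_5 − E_3| = 34.8 eV.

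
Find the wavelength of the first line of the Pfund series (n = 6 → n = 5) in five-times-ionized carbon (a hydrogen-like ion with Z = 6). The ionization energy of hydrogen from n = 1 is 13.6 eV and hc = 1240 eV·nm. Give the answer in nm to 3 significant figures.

The Pfund series terminates on n_f = 5; the first line has n_i = 5+1 = 6.
ΔE = 489.6 × (1/5² − 1/6²) = 5.984 eV.
λ = 1240 / 5.984 = 207 nm.

207 nm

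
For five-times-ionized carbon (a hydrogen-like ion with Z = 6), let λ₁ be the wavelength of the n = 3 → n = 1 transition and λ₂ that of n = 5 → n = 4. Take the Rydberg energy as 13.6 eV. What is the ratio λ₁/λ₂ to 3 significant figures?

λ ∝ 1/ΔE ∝ 1/(1/n_f² − 1/n_i²), and the Z² and hc factors cancel in the ratio.
λ₁/λ₂ = (1/4² − 1/5²)/(1/1² − 1/3²) = 0.02250/0.8889 = 0.0253.

0.0253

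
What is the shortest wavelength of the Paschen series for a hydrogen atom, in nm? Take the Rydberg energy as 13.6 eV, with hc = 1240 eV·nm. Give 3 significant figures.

The Paschen series has lower level n_f = 3; the series limit corresponds to n_i → ∞.
ΔE_max = 13.6 × 1 / 3² = 1.511 eV.
λ_min = 1240 / 1.511 = 821 nm.

821 nm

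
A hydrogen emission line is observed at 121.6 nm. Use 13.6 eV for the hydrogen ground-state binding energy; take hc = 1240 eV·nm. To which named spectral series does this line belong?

ΔE = 1240/121.6 = 10.20 eV.
This matches 13.6 × (1/1² − 1/2²), so n_f = 1: the Lyman series.

Lyman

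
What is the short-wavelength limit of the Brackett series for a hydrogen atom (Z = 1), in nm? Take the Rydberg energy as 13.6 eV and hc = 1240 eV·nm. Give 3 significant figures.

The Brackett series has lower level n_f = 4; the series limit corresponds to n_i → ∞.
ΔE_max = 13.6 × 1 / 4² = 0.8500 eV.
λ_min = 1240 / 0.8500 = 1460 nm.

1460 nm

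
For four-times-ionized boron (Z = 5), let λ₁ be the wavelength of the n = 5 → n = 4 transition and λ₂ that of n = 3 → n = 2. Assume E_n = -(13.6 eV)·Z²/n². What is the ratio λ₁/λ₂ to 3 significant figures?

6.17

λ ∝ 1/ΔE ∝ 1/(1/n_f² − 1/n_i²), and the Z² and hc factors cancel in the ratio.
λ₁/λ₂ = (1/2² − 1/3²)/(1/4² − 1/5²) = 0.1389/0.02250 = 6.17.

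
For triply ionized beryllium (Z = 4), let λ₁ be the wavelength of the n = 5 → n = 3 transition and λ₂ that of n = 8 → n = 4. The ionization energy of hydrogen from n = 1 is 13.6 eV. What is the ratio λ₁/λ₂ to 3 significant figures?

λ ∝ 1/ΔE ∝ 1/(1/n_f² − 1/n_i²), and the Z² and hc factors cancel in the ratio.
λ₁/λ₂ = (1/4² − 1/8²)/(1/3² − 1/5²) = 0.04688/0.07111 = 0.659.

0.659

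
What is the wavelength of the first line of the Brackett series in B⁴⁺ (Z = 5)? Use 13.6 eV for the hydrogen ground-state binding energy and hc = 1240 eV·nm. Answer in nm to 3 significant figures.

162 nm

The Brackett series terminates on n_f = 4; the first line has n_i = 4+1 = 5.
ΔE = 340.0 × (1/4² − 1/5²) = 7.650 eV.
λ = 1240 / 7.650 = 162 nm.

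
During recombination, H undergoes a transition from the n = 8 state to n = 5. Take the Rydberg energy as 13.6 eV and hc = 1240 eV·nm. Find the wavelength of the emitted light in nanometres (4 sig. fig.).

3741 nm

ΔE = 13.60 × (1/5² − 1/8²) = 13.60 × 0.02438 = 0.3315 eV.
λ = hc/ΔE = 1240 / 0.3315 = 3741 nm.
This line belongs to the Pfund series.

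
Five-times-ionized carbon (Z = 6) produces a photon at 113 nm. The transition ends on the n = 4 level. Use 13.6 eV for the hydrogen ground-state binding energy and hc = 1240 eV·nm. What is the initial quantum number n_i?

n_i = 5

The photon energy is ΔE = hc/λ = 1240 / 113 = 10.97 eV.
With Z = 6, ΔE = 489.6 × (1/n_f² − 1/n_i²), so 1/n_f² − 1/n_i² = 0.02241.
With n_f = 4: 1/n_i² = 1/16 − 0.02241 = 0.04009, so n_i ≈ 4.99.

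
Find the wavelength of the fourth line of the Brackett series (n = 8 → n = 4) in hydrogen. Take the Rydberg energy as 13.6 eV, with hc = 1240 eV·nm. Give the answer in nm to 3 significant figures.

1950 nm

The Brackett series terminates on n_f = 4; the fourth line has n_i = 4+4 = 8.
ΔE = 13.60 × (1/4² − 1/8²) = 0.6375 eV.
λ = 1240 / 0.6375 = 1950 nm.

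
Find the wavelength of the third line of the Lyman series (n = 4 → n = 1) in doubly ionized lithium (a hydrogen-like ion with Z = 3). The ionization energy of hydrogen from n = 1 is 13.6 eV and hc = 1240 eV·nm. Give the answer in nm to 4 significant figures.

The Lyman series terminates on n_f = 1; the third line has n_i = 1+3 = 4.
ΔE = 122.4 × (1/1² − 1/4²) = 114.8 eV.
λ = 1240 / 114.8 = 10.81 nm.

10.81 nm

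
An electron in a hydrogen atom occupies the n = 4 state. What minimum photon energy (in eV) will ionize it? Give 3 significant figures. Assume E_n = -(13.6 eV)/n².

0.850 eV

E_4 = −13.60/16 = −0.850 eV, so ionization (to E = 0) requires 0.850 eV.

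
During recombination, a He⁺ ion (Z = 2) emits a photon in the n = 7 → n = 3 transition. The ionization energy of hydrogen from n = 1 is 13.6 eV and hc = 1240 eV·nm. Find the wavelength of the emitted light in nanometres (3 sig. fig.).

251 nm

For Z = 2 the level energies scale as Z², so the effective Rydberg energy is 13.6 × 4 = 54.40 eV.
ΔE = 54.40 × (1/3² − 1/7²) = 54.40 × 0.09070 = 4.934 eV.
λ = hc/ΔE = 1240 / 4.934 = 251 nm.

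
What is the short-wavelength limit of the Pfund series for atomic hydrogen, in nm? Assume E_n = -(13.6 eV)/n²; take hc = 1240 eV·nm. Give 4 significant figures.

2279 nm

The Pfund series has lower level n_f = 5; the series limit corresponds to n_i → ∞.
ΔE_max = 13.6 × 1 / 5² = 0.5440 eV.
λ_min = 1240 / 0.5440 = 2279 nm.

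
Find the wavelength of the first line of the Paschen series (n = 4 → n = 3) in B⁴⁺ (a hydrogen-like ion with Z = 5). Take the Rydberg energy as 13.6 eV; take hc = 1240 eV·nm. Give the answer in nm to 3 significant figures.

75.0 nm

The Paschen series terminates on n_f = 3; the first line has n_i = 3+1 = 4.
ΔE = 340.0 × (1/3² − 1/4²) = 16.53 eV.
λ = 1240 / 16.53 = 75.0 nm.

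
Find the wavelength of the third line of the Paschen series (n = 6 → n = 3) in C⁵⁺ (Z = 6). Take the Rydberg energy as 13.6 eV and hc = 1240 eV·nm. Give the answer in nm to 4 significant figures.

The Paschen series terminates on n_f = 3; the third line has n_i = 3+3 = 6.
ΔE = 489.6 × (1/3² − 1/6²) = 40.80 eV.
λ = 1240 / 40.80 = 30.39 nm.

30.39 nm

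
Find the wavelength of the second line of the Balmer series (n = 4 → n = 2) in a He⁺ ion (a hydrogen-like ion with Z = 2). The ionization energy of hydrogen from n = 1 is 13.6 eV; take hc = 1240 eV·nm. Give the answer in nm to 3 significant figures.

The Balmer series terminates on n_f = 2; the second line has n_i = 2+2 = 4.
ΔE = 54.40 × (1/2² − 1/4²) = 10.20 eV.
λ = 1240 / 10.20 = 122 nm.

122 nm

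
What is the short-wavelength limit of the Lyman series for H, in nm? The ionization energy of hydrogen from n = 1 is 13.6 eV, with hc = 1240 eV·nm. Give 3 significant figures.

91.2 nm

The Lyman series has lower level n_f = 1; the series limit corresponds to n_i → ∞.
ΔE_max = 13.6 × 1 / 1² = 13.60 eV.
λ_min = 1240 / 13.60 = 91.2 nm.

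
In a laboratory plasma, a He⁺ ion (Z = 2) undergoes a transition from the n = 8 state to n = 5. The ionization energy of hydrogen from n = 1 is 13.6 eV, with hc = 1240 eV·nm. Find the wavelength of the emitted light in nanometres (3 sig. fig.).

935 nm

For Z = 2 the level energies scale as Z², so the effective Rydberg energy is 13.6 × 4 = 54.40 eV.
ΔE = 54.40 × (1/5² − 1/8²) = 54.40 × 0.02438 = 1.326 eV.
λ = hc/ΔE = 1240 / 1.326 = 935 nm.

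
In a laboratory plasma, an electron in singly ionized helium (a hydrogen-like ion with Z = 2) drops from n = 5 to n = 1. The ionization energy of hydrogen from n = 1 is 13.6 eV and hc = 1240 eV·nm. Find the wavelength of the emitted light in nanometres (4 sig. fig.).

23.74 nm

For Z = 2 the level energies scale as Z², so the effective Rydberg energy is 13.6 × 4 = 54.40 eV.
ΔE = 54.40 × (1/1² − 1/5²) = 54.40 × 0.9600 = 52.22 eV.
λ = hc/ΔE = 1240 / 52.22 = 23.74 nm.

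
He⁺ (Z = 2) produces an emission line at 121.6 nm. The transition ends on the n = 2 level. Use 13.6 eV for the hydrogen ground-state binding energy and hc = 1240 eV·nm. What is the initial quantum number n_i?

The photon energy is ΔE = hc/λ = 1240 / 121.6 = 10.20 eV.
With Z = 2, ΔE = 54.40 × (1/n_f² − 1/n_i²), so 1/n_f² − 1/n_i² = 0.1875.
With n_f = 2: 1/n_i² = 1/4 − 0.1875 = 0.06255, so n_i ≈ 4.00.

n_i = 4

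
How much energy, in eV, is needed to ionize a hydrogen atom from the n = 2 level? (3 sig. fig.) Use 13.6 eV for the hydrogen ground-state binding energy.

E_2 = −13.60/4 = −3.40 eV, so ionization (to E = 0) requires 3.40 eV.

3.40 eV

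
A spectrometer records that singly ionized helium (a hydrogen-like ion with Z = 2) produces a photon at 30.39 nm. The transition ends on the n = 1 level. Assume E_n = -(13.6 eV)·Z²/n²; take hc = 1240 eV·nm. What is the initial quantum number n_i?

n_i = 2

The photon energy is ΔE = hc/λ = 1240 / 30.39 = 40.80 eV.
With Z = 2, ΔE = 54.40 × (1/n_f² − 1/n_i²), so 1/n_f² − 1/n_i² = 0.7501.
With n_f = 1: 1/n_i² = 1/1 − 0.7501 = 0.2499, so n_i ≈ 2.00.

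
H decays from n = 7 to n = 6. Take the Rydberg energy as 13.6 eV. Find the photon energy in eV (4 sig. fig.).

E_7 = −13.60/49 = −0.2776 eV and E_6 = −13.60/36 = −0.3778 eV.
The photon energy is |E_7 − E_6| = 0.1002 eV.

0.1002 eV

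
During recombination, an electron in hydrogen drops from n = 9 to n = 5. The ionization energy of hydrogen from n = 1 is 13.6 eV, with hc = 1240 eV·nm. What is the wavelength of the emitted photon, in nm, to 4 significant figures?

3297 nm

ΔE = 13.60 × (1/5² − 1/9²) = 13.60 × 0.02765 = 0.3761 eV.
λ = hc/ΔE = 1240 / 0.3761 = 3297 nm.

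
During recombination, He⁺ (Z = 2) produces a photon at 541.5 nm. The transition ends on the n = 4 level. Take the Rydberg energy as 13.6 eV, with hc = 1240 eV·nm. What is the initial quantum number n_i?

The photon energy is ΔE = hc/λ = 1240 / 541.5 = 2.290 eV.
With Z = 2, ΔE = 54.40 × (1/n_f² − 1/n_i²), so 1/n_f² − 1/n_i² = 0.04209.
With n_f = 4: 1/n_i² = 1/16 − 0.04209 = 0.02041, so n_i ≈ 7.00.

n_i = 7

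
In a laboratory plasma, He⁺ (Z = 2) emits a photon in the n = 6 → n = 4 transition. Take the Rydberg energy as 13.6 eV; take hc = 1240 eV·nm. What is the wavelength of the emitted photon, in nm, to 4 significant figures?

656.5 nm

For Z = 2 the level energies scale as Z², so the effective Rydberg energy is 13.6 × 4 = 54.40 eV.
ΔE = 54.40 × (1/4² − 1/6²) = 54.40 × 0.03472 = 1.889 eV.
λ = hc/ΔE = 1240 / 1.889 = 656.5 nm.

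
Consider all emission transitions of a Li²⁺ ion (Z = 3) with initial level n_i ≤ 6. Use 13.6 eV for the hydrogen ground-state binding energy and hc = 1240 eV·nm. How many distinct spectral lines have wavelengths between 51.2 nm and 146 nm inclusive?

4

Enumerate all n_i → n_f pairs with 1 ≤ n_f < n_i ≤ 6 and compute λ = 1240 / [13.6·9·(1/n_f² − 1/n_i²)].
Lines falling in [51.2, 146] nm: 4→2 (54.03 nm), 3→2 (72.94 nm), 6→3 (121.6 nm), 5→3 (142.5 nm).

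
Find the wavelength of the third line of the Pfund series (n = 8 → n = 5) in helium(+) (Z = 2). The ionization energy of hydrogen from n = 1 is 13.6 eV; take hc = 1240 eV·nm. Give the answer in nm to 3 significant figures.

935 nm

The Pfund series terminates on n_f = 5; the third line has n_i = 5+3 = 8.
ΔE = 54.40 × (1/5² − 1/8²) = 1.326 eV.
λ = 1240 / 1.326 = 935 nm.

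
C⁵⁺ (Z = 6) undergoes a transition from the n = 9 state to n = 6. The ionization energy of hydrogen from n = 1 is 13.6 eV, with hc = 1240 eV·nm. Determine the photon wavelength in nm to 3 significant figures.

164 nm

For Z = 6 the level energies scale as Z², so the effective Rydberg energy is 13.6 × 36 = 489.6 eV.
ΔE = 489.6 × (1/6² − 1/9²) = 489.6 × 0.01543 = 7.556 eV.
λ = hc/ΔE = 1240 / 7.556 = 164 nm.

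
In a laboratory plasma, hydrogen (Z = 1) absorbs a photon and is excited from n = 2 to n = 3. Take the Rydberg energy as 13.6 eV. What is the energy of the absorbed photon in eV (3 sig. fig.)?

1.89 eV

E_3 = −13.60/9 = −1.511 eV and E_2 = −13.60/4 = −3.400 eV.
The photon energy is |E_3 − E_2| = 1.89 eV.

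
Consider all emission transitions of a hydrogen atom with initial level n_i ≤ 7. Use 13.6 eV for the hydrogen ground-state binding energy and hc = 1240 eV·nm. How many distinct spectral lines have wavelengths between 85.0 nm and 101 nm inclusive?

4

Enumerate all n_i → n_f pairs with 1 ≤ n_f < n_i ≤ 7 and compute λ = 1240 / [13.6·1·(1/n_f² − 1/n_i²)].
Lines falling in [85.0, 101] nm: 7→1 (93.08 nm), 6→1 (93.78 nm), 5→1 (94.98 nm), 4→1 (97.25 nm).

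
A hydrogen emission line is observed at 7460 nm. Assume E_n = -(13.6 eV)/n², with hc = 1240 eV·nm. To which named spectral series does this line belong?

ΔE = 1240/7460 = 0.1662 eV.
This matches 13.6 × (1/5² − 1/6²), so n_f = 5: the Pfund series.

Pfund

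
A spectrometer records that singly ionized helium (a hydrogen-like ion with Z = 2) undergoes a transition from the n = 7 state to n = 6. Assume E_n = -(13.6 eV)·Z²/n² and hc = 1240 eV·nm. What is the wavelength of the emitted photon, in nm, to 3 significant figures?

For Z = 2 the level energies scale as Z², so the effective Rydberg energy is 13.6 × 4 = 54.40 eV.
ΔE = 54.40 × (1/6² − 1/7²) = 54.40 × 0.007370 = 0.4009 eV.
λ = hc/ΔE = 1240 / 0.4009 = 3090 nm.

3090 nm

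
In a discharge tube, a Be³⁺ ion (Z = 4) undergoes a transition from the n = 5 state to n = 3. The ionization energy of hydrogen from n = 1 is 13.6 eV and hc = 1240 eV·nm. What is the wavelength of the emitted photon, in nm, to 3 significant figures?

For Z = 4 the level energies scale as Z², so the effective Rydberg energy is 13.6 × 16 = 217.6 eV.
ΔE = 217.6 × (1/3² − 1/5²) = 217.6 × 0.07111 = 15.47 eV.
λ = hc/ΔE = 1240 / 15.47 = 80.1 nm.

80.1 nm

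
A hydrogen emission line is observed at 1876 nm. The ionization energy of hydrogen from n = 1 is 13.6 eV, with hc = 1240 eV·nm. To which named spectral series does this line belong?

ΔE = 1240/1876 = 0.6610 eV.
This matches 13.6 × (1/3² − 1/4²), so n_f = 3: the Paschen series.

Paschen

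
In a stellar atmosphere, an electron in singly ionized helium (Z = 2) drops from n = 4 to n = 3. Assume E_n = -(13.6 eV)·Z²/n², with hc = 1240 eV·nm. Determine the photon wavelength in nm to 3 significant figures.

469 nm

For Z = 2 the level energies scale as Z², so the effective Rydberg energy is 13.6 × 4 = 54.40 eV.
ΔE = 54.40 × (1/3² − 1/4²) = 54.40 × 0.04861 = 2.644 eV.
λ = hc/ΔE = 1240 / 2.644 = 469 nm.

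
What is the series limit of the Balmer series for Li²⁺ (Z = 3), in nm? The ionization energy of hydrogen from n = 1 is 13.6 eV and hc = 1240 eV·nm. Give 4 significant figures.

The Balmer series has lower level n_f = 2; the series limit corresponds to n_i → ∞.
ΔE_max = 13.6 × 9 / 2² = 30.60 eV.
λ_min = 1240 / 30.60 = 40.52 nm.

40.52 nm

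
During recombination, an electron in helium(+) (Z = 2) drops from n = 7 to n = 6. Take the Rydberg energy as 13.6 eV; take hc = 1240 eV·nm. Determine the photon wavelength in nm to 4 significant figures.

3093 nm

For Z = 2 the level energies scale as Z², so the effective Rydberg energy is 13.6 × 4 = 54.40 eV.
ΔE = 54.40 × (1/6² − 1/7²) = 54.40 × 0.007370 = 0.4009 eV.
λ = hc/ΔE = 1240 / 0.4009 = 3093 nm.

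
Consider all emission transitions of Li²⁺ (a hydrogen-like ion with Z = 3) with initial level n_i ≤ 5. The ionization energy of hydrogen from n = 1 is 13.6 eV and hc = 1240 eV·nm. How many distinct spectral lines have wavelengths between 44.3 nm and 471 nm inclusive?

6

Enumerate all n_i → n_f pairs with 1 ≤ n_f < n_i ≤ 5 and compute λ = 1240 / [13.6·9·(1/n_f² − 1/n_i²)].
Lines falling in [44.3, 471] nm: 5→2 (48.24 nm), 4→2 (54.03 nm), 3→2 (72.94 nm), 5→3 (142.5 nm), 4→3 (208.4 nm), 5→4 (450.3 nm).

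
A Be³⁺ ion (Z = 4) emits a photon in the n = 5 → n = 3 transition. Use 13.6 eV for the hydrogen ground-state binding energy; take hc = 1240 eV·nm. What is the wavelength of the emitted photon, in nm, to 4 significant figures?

For Z = 4 the level energies scale as Z², so the effective Rydberg energy is 13.6 × 16 = 217.6 eV.
ΔE = 217.6 × (1/3² − 1/5²) = 217.6 × 0.07111 = 15.47 eV.
λ = hc/ΔE = 1240 / 15.47 = 80.14 nm.

80.14 nm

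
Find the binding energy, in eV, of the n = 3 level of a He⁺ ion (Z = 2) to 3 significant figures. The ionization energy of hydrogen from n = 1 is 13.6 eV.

E_n = −13.6 Z²/n² = −54.40/n² eV for Z = 2.
E_3 = −54.40/9 = −6.04 eV, so ionization (to E = 0) requires 6.04 eV.

6.04 eV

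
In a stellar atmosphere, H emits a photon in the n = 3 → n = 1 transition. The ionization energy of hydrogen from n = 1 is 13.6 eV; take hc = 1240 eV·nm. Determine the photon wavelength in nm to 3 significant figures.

ΔE = 13.60 × (1/1² − 1/3²) = 13.60 × 0.8889 = 12.09 eV.
λ = hc/ΔE = 1240 / 12.09 = 103 nm.
This line belongs to the Lyman series.

103 nm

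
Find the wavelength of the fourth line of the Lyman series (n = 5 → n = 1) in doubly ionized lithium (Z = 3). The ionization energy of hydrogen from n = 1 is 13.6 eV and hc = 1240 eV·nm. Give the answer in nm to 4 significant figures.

10.55 nm

The Lyman series terminates on n_f = 1; the fourth line has n_i = 1+4 = 5.
ΔE = 122.4 × (1/1² − 1/5²) = 117.5 eV.
λ = 1240 / 117.5 = 10.55 nm.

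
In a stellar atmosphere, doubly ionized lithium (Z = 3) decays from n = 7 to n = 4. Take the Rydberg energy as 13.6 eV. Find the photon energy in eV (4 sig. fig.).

The Bohr energies scale as Z², so for Z = 3: E_n = −122.4/n² eV.
E_7 = −122.4/49 = −2.498 eV and E_4 = −122.4/16 = −7.650 eV.
The photon energy is |E_7 − E_4| = 5.152 eV.

5.152 eV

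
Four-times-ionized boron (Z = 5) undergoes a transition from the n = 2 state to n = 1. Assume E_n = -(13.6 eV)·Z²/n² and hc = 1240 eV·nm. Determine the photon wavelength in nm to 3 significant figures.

4.86 nm

For Z = 5 the level energies scale as Z², so the effective Rydberg energy is 13.6 × 25 = 340.0 eV.
ΔE = 340.0 × (1/1² − 1/2²) = 340.0 × 0.7500 = 255.0 eV.
λ = hc/ΔE = 1240 / 255.0 = 4.86 nm.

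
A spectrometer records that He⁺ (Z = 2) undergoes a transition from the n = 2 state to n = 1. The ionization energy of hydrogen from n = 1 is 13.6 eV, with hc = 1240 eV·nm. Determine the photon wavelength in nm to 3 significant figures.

30.4 nm

For Z = 2 the level energies scale as Z², so the effective Rydberg energy is 13.6 × 4 = 54.40 eV.
ΔE = 54.40 × (1/1² − 1/2²) = 54.40 × 0.7500 = 40.80 eV.
λ = hc/ΔE = 1240 / 40.80 = 30.4 nm.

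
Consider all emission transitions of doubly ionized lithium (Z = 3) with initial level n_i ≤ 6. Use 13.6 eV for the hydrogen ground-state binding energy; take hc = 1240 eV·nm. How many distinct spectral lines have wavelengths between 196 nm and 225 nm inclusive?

1

Enumerate all n_i → n_f pairs with 1 ≤ n_f < n_i ≤ 6 and compute λ = 1240 / [13.6·9·(1/n_f² − 1/n_i²)].
Lines falling in [196, 225] nm: 4→3 (208.4 nm).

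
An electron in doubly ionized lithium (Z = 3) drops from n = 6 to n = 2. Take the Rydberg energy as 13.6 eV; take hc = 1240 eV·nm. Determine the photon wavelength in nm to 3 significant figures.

For Z = 3 the level energies scale as Z², so the effective Rydberg energy is 13.6 × 9 = 122.4 eV.
ΔE = 122.4 × (1/2² − 1/6²) = 122.4 × 0.2222 = 27.20 eV.
λ = hc/ΔE = 1240 / 27.20 = 45.6 nm.

45.6 nm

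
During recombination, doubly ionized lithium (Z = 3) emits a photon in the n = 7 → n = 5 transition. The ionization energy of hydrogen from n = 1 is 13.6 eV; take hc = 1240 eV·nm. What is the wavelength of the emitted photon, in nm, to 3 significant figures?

For Z = 3 the level energies scale as Z², so the effective Rydberg energy is 13.6 × 9 = 122.4 eV.
ΔE = 122.4 × (1/5² − 1/7²) = 122.4 × 0.01959 = 2.398 eV.
λ = hc/ΔE = 1240 / 2.398 = 517 nm.

517 nm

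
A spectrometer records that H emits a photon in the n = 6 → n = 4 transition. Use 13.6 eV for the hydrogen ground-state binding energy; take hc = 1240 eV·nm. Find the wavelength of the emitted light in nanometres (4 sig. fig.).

ΔE = 13.60 × (1/4² − 1/6²) = 13.60 × 0.03472 = 0.4722 eV.
λ = hc/ΔE = 1240 / 0.4722 = 2626 nm.
This line belongs to the Brackett series.

2626 nm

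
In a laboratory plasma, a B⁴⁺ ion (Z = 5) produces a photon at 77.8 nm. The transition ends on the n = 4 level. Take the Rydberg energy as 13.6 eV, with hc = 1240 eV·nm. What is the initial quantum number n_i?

The photon energy is ΔE = hc/λ = 1240 / 77.8 = 15.94 eV.
With Z = 5, ΔE = 340.0 × (1/n_f² − 1/n_i²), so 1/n_f² − 1/n_i² = 0.04688.
With n_f = 4: 1/n_i² = 1/16 − 0.04688 = 0.01562, so n_i ≈ 8.00.

n_i = 8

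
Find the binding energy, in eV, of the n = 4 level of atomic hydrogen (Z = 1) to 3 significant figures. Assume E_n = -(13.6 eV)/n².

0.850 eV

E_4 = −13.60/16 = −0.850 eV, so ionization (to E = 0) requires 0.850 eV.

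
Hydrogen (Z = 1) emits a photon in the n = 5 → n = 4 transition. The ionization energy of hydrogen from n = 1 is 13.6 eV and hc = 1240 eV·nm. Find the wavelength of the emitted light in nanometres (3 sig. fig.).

4050 nm

ΔE = 13.60 × (1/4² − 1/5²) = 13.60 × 0.02250 = 0.3060 eV.
λ = hc/ΔE = 1240 / 0.3060 = 4050 nm.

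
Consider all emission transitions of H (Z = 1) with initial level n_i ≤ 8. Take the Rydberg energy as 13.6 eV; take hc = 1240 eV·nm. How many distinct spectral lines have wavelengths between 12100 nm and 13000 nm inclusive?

Enumerate all n_i → n_f pairs with 1 ≤ n_f < n_i ≤ 8 and compute λ = 1240 / [13.6·1·(1/n_f² − 1/n_i²)].
Lines falling in [12100, 13000] nm: 7→6 (12370 nm).

1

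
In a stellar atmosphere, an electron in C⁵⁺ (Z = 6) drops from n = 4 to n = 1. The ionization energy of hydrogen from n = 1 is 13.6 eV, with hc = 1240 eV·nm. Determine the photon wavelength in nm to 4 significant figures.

For Z = 6 the level energies scale as Z², so the effective Rydberg energy is 13.6 × 36 = 489.6 eV.
ΔE = 489.6 × (1/1² − 1/4²) = 489.6 × 0.9375 = 459.0 eV.
λ = hc/ΔE = 1240 / 459.0 = 2.702 nm.

2.702 nm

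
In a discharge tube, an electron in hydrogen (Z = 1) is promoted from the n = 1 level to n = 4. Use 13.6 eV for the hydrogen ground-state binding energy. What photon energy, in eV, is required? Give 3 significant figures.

E_4 = −13.60/16 = −0.8500 eV and E_1 = −13.60/1 = −13.60 eV.
The photon energy is |E_4 − E_1| = 12.8 eV.

12.8 eV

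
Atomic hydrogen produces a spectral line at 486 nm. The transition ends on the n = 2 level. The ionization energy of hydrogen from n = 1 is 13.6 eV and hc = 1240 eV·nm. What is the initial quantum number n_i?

n_i = 4

The photon energy is ΔE = hc/λ = 1240 / 486 = 2.551 eV.
With Z = 1, ΔE = 13.60 × (1/n_f² − 1/n_i²), so 1/n_f² − 1/n_i² = 0.1876.
With n_f = 2: 1/n_i² = 1/4 − 0.1876 = 0.06239, so n_i ≈ 4.00.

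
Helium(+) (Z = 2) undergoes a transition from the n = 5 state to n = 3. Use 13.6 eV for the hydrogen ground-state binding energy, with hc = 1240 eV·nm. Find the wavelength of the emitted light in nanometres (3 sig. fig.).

321 nm

For Z = 2 the level energies scale as Z², so the effective Rydberg energy is 13.6 × 4 = 54.40 eV.
ΔE = 54.40 × (1/3² − 1/5²) = 54.40 × 0.07111 = 3.868 eV.
λ = hc/ΔE = 1240 / 3.868 = 321 nm.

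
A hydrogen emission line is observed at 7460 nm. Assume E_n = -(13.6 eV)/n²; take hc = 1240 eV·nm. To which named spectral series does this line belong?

ΔE = 1240/7460 = 0.1662 eV.
This matches 13.6 × (1/5² − 1/6²), so n_f = 5: the Pfund series.

Pfund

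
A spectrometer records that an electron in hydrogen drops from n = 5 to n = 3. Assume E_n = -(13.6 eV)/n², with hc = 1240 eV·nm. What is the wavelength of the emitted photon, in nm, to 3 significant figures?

1280 nm

ΔE = 13.60 × (1/3² − 1/5²) = 13.60 × 0.07111 = 0.9671 eV.
λ = hc/ΔE = 1240 / 0.9671 = 1280 nm.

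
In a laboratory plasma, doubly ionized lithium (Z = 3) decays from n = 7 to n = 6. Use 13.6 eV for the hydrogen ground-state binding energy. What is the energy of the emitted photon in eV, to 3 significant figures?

0.902 eV

The Bohr energies scale as Z², so for Z = 3: E_n = −122.4/n² eV.
E_7 = −122.4/49 = −2.498 eV and E_6 = −122.4/36 = −3.400 eV.
The photon energy is |E_7 − E_6| = 0.902 eV.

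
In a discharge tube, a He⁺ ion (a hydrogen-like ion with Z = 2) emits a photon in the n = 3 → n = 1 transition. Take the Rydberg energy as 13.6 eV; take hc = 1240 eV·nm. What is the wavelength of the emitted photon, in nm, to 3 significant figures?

For Z = 2 the level energies scale as Z², so the effective Rydberg energy is 13.6 × 4 = 54.40 eV.
ΔE = 54.40 × (1/1² − 1/3²) = 54.40 × 0.8889 = 48.36 eV.
λ = hc/ΔE = 1240 / 48.36 = 25.6 nm.

25.6 nm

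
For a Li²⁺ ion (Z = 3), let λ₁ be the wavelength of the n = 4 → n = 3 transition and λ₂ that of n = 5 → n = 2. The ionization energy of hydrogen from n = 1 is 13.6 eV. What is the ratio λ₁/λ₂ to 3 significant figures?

λ ∝ 1/ΔE ∝ 1/(1/n_f² − 1/n_i²), and the Z² and hc factors cancel in the ratio.
λ₁/λ₂ = (1/2² − 1/5²)/(1/3² − 1/4²) = 0.2100/0.04861 = 4.32.

4.32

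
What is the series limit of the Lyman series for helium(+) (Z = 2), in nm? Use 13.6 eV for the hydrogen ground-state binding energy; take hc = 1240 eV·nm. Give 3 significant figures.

22.8 nm

The Lyman series has lower level n_f = 1; the series limit corresponds to n_i → ∞.
ΔE_max = 13.6 × 4 / 1² = 54.40 eV.
λ_min = 1240 / 54.40 = 22.8 nm.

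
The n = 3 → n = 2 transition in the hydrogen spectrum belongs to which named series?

Balmer

The series is set by the lower level: n_f = 2 is the Balmer series.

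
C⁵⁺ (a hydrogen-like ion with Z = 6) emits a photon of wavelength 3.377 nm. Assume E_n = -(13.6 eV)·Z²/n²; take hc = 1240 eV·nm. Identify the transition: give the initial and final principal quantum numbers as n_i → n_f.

n_i = 2, n_f = 1

The photon energy is ΔE = hc/λ = 1240 / 3.377 = 367.2 eV.
With Z = 6, ΔE = 489.6 × (1/n_f² − 1/n_i²), so 1/n_f² − 1/n_i² = 0.7500.
Trying n_f = 1 gives 1/n_i² = 0.2500, i.e. n_i ≈ 2; this pair matches.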